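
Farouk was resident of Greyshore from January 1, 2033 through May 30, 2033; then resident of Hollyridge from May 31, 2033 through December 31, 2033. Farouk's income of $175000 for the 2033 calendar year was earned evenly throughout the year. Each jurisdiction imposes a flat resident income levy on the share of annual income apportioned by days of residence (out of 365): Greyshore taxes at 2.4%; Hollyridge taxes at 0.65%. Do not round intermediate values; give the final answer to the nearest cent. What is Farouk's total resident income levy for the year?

$2396.06

Greyshore, January 1 – May 30, 2033: 150 days → $175000 × 2.4% × 150/365 = $1726.0274
Hollyridge, May 31 – December 31, 2033: 215 days → $175000 × 0.65% × 215/365 = $670.0342
Total = $2396.0616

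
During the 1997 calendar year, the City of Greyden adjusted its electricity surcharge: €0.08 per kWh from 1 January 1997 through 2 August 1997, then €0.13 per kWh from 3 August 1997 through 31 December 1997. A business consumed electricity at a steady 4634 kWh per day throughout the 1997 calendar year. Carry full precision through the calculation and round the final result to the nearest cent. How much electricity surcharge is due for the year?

1 January – 2 August 1997: 214 days × 4634 kWh/day = 991,676 kWh at €0.08/kWh → €79,334.08
3 August – 31 December 1997: 151 days × 4634 kWh/day = 699,734 kWh at €0.13/kWh → €90,965.42

€170,299.50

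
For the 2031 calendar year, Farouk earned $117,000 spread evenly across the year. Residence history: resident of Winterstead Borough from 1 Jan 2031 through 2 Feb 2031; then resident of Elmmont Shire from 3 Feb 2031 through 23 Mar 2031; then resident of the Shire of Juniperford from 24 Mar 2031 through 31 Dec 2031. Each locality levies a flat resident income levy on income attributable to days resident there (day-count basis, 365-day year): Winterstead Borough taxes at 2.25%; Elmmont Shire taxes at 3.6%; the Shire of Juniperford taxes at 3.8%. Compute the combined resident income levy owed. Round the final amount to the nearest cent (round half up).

Winterstead Borough, 1 Jan – 2 Feb 2031: 33 days → $117,000 × 2.25% × 33/365 = $238.0068
Elmmont Shire, 3 Feb – 23 Mar 2031: 49 days → $117,000 × 3.6% × 49/365 = $565.4466
The Shire of Juniperford, 24 Mar – 31 Dec 2031: 283 days → $117,000 × 3.8% × 283/365 = $3,447.1726
Total = $4,250.6260

$4,250.63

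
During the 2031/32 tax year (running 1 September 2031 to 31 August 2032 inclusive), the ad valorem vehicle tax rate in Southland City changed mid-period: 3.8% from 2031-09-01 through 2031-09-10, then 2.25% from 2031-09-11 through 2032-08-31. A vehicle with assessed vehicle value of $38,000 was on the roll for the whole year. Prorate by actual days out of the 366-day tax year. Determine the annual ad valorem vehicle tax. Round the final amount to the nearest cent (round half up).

2031-09-01 to 2031-09-10: 10 days at 3.8% → $38,000 × 3.8% × 10/366 = $39.4536
2031-09-11 to 2032-08-31: 356 days at 2.25% → $38,000 × 2.25% × 356/366 = $831.6393
Total = $871.0929

$871.09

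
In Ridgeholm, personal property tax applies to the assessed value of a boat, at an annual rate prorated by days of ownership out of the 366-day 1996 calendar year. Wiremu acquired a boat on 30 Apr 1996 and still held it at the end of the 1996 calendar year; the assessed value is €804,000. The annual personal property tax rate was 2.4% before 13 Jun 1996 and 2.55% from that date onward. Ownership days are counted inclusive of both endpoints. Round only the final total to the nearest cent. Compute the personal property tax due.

€13,635.05

30 Apr – 12 Jun 1996: 44 days at 2.4% → €804,000 × 2.4% × 44/366 = €2,319.7377
13 Jun – 31 Dec 1996: 202 days at 2.55% → €804,000 × 2.55% × 202/366 = €11,315.3115
Total = €13,635.0492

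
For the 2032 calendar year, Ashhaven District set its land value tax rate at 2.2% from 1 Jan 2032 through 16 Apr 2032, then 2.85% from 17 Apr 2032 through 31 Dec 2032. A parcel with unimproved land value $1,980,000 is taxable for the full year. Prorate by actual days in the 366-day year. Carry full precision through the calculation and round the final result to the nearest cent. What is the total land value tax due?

1 Jan – 16 Apr 2032: 107 days at 2.2% → $1,980,000 × 2.2% × 107/366 = $12,734.7541
17 Apr – 31 Dec 2032: 259 days at 2.85% → $1,980,000 × 2.85% × 259/366 = $39,932.7049
Total = $52,667.4590

$52,667.46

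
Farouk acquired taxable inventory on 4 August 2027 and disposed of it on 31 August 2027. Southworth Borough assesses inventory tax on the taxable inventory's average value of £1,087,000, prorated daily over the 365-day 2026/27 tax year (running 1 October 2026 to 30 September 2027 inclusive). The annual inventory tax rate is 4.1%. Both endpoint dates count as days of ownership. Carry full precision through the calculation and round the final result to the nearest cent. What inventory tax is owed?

£3,418.84

Days held (4 August – 31 August 2027): 28 out of 365
Tax = £1,087,000 × 4.1% × 28/365 = £3,418.8384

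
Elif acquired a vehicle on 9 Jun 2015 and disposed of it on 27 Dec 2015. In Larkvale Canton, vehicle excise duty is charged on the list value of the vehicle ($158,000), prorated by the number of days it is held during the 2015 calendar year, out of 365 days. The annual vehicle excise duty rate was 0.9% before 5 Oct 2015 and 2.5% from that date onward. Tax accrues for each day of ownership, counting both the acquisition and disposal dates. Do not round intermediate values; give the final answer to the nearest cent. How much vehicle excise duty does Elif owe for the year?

$1,368.76

9 Jun – 4 Oct 2015: 118 days at 0.9% → $158,000 × 0.9% × 118/365 = $459.7151
5 Oct – 27 Dec 2015: 84 days at 2.5% → $158,000 × 2.5% × 84/365 = $909.0411
Total = $1,368.7562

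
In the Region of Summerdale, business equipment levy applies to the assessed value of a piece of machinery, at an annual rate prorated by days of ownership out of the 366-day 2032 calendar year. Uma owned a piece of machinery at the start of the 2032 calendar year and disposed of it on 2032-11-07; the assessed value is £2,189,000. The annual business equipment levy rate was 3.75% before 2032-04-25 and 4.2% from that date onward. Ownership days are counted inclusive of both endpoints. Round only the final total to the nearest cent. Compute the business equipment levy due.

2032-01-01 to 2032-04-24: 115 days at 3.75% → £2,189,000 × 3.75% × 115/366 = £25,792.5205
2032-04-25 to 2032-11-07: 197 days at 4.2% → £2,189,000 × 4.2% × 197/366 = £49,485.7541
Total = £75,278.2746

£75,278.27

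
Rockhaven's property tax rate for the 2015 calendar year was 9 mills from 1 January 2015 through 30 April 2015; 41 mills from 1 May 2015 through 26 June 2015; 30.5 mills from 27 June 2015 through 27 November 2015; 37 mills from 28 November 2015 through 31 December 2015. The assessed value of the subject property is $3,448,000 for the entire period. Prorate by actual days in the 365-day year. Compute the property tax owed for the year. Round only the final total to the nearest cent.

$88,533.30

1 January – 30 April 2015: 120 days at 9 mills → $3,448,000 × 0.9% × 120/365 = $10,202.3014
1 May – 26 June 2015: 57 days at 41 mills → $3,448,000 × 4.1% × 57/365 = $22,076.6466
27 June – 27 November 2015: 154 days at 30.5 mills → $3,448,000 × 3.05% × 154/365 = $44,370.5644
28 November – 31 December 2015: 34 days at 37 mills → $3,448,000 × 3.7% × 34/365 = $11,883.7918
Total = $88,533.3041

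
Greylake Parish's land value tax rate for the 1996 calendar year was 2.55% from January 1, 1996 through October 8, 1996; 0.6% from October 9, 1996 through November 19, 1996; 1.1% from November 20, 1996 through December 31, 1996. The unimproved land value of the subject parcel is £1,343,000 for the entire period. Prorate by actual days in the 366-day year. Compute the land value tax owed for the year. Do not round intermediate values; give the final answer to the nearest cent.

£29,006.60

January 1 – October 8, 1996: 282 days at 2.55% → £1,343,000 × 2.55% × 282/366 = £26,386.6475
October 9 – November 19, 1996: 42 days at 0.6% → £1,343,000 × 0.6% × 42/366 = £924.6885
November 20 – December 31, 1996: 42 days at 1.1% → £1,343,000 × 1.1% × 42/366 = £1,695.2623
Total = £29,006.5984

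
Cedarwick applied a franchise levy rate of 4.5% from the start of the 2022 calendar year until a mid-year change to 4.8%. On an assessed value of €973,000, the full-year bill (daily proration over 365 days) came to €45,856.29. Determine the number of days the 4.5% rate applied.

106 days

Let d = days at the first rate; then 365 − d days at the second rate.
€973,000 × [4.5%·d + 4.8%·(365−d)] / 365 = €45,856.29
Solving gives d = 106, so the new rate took effect on April 17, 2022.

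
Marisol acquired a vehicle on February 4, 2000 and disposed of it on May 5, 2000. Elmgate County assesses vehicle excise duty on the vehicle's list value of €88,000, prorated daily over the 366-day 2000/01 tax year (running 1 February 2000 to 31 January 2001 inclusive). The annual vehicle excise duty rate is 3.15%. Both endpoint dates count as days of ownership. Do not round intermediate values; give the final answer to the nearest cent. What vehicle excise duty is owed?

Days held (February 4 – May 5, 2000): 92 out of 366
Tax = €88,000 × 3.15% × 92/366 = €696.7869

€696.79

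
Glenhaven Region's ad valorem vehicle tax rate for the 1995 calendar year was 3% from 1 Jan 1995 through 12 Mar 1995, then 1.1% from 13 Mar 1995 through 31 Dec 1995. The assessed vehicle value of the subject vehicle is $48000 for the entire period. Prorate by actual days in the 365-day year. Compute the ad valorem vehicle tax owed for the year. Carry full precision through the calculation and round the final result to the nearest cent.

1 Jan – 12 Mar 1995: 71 days at 3% → $48000 × 3% × 71/365 = $280.1096
13 Mar – 31 Dec 1995: 294 days at 1.1% → $48000 × 1.1% × 294/365 = $425.2932
Total = $705.4027

$705.40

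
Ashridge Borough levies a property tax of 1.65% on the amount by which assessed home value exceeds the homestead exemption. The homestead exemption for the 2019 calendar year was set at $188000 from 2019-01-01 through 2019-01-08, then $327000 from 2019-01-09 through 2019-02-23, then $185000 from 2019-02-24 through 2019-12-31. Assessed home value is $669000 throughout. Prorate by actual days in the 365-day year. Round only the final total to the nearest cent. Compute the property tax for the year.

$7689.63

2019-01-01 to 2019-01-08: 8 days, exemption $188000 → ($669000 − $188000) × 1.65% × 8/365 = $173.9507
2019-01-09 to 2019-02-23: 46 days, exemption $327000 → ($669000 − $327000) × 1.65% × 46/365 = $711.1726
2019-02-24 to 2019-12-31: 311 days, exemption $185000 → ($669000 − $185000) × 1.65% × 311/365 = $6804.5096
Total = $7689.6329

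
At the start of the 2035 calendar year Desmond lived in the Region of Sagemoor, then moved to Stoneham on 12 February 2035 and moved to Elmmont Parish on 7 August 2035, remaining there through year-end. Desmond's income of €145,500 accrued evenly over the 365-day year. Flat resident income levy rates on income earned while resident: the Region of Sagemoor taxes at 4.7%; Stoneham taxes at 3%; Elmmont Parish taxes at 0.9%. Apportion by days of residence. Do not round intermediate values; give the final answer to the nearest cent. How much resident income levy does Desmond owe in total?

The Region of Sagemoor, 1 January – 11 February 2035: 42 days → €145,500 × 4.7% × 42/365 = €786.8959
Stoneham, 12 February – 6 August 2035: 176 days → €145,500 × 3% × 176/365 = €2,104.7671
Elmmont Parish, 7 August – 31 December 2035: 147 days → €145,500 × 0.9% × 147/365 = €527.3877
Total = €3,419.0507

€3,419.05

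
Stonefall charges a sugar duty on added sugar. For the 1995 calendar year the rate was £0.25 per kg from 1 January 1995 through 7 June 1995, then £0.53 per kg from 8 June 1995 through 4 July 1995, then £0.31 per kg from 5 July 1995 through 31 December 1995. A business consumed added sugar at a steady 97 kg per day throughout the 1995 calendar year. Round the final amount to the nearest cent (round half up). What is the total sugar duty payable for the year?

1 January – 7 June 1995: 158 days × 97 kg/day = 15,326 kg at £0.25/kg → £3831.50
8 June – 4 July 1995: 27 days × 97 kg/day = 2,619 kg at £0.53/kg → £1388.07
5 July – 31 December 1995: 180 days × 97 kg/day = 17,460 kg at £0.31/kg → £5412.60

£10632.17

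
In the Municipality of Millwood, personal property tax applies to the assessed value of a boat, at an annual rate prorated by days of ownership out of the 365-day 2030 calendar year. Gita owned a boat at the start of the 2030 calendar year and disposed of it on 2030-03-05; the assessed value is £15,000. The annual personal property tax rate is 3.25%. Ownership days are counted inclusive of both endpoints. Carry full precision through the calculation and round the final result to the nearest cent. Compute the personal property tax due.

Days held (2030-01-01 to 2030-03-05): 64 out of 365
Tax = £15,000 × 3.25% × 64/365 = £85.4795

£85.48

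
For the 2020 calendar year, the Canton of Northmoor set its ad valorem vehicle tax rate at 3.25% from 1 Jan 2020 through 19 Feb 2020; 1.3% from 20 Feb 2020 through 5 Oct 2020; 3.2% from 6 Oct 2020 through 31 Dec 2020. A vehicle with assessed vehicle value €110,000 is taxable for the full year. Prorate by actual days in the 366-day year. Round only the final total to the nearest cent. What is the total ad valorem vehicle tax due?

1 Jan – 19 Feb 2020: 50 days at 3.25% → €110,000 × 3.25% × 50/366 = €488.3880
20 Feb – 5 Oct 2020: 229 days at 1.3% → €110,000 × 1.3% × 229/366 = €894.7268
6 Oct – 31 Dec 2020: 87 days at 3.2% → €110,000 × 3.2% × 87/366 = €836.7213
Total = €2,219.8361

€2,219.84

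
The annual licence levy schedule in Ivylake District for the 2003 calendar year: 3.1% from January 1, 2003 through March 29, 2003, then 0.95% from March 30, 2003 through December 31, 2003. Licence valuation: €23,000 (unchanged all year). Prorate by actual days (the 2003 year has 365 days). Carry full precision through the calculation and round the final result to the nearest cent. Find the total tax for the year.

€337.72

January 1 – March 29, 2003: 88 days at 3.1% → €23,000 × 3.1% × 88/365 = €171.9014
March 30 – December 31, 2003: 277 days at 0.95% → €23,000 × 0.95% × 277/365 = €165.8205
Total = €337.7219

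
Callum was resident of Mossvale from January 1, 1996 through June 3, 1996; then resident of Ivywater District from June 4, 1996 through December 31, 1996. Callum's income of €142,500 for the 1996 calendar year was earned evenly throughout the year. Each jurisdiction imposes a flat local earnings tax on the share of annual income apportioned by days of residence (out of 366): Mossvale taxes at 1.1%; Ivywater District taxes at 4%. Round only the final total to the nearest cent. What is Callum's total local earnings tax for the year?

€3,949.90

Mossvale, January 1 – June 3, 1996: 155 days → €142,500 × 1.1% × 155/366 = €663.8320
Ivywater District, June 4 – December 31, 1996: 211 days → €142,500 × 4% × 211/366 = €3,286.0656
Total = €3,949.8975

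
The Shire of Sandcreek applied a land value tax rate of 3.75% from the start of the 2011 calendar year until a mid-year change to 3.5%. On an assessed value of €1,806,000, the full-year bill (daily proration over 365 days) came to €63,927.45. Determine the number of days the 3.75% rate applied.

Let d = days at the first rate; then 365 − d days at the second rate.
€1,806,000 × [3.75%·d + 3.5%·(365−d)] / 365 = €63,927.45
Solving gives d = 58, so the new rate took effect on February 28, 2011.

58 days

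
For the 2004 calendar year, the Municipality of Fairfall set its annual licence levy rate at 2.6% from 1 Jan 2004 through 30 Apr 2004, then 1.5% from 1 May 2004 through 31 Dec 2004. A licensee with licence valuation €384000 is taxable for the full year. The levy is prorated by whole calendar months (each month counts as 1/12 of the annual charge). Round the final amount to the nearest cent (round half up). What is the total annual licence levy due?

1 Jan – 30 Apr 2004: 4 months at 2.6% → €384000 × 2.6% × 4/12 = €3328.0000
1 May – 31 Dec 2004: 8 months at 1.5% → €384000 × 1.5% × 8/12 = €3840.0000
Total = €7168.0000

€7168.00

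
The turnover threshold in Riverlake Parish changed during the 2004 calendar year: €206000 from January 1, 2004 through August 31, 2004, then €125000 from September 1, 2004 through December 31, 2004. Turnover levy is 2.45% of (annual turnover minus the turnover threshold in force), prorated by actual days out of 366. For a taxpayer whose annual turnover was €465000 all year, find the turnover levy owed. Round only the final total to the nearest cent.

€7007.00

January 1 – August 31, 2004: 244 days, exemption €206000 → (€465000 − €206000) × 2.45% × 244/366 = €4230.3333
September 1 – December 31, 2004: 122 days, exemption €125000 → (€465000 − €125000) × 2.45% × 122/366 = €2776.6667
Total = €7007.0000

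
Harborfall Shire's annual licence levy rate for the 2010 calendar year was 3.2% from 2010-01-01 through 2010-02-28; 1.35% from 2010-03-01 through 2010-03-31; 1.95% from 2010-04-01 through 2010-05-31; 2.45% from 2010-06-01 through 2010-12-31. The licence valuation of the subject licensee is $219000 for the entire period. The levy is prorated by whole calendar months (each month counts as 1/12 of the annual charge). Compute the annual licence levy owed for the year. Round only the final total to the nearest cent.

$5256.00

2010-01-01 to 2010-02-28: 2 months at 3.2% → $219000 × 3.2% × 2/12 = $1168.0000
2010-03-01 to 2010-03-31: 1 month at 1.35% → $219000 × 1.35% × 1/12 = $246.3750
2010-04-01 to 2010-05-31: 2 months at 1.95% → $219000 × 1.95% × 2/12 = $711.7500
2010-06-01 to 2010-12-31: 7 months at 2.45% → $219000 × 2.45% × 7/12 = $3129.8750
Total = $5256.0000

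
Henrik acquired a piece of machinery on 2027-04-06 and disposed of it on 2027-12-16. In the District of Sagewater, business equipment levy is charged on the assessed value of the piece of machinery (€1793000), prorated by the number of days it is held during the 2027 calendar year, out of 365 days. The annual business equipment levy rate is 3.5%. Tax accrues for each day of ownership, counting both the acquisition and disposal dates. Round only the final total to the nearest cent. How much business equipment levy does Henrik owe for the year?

Days held (2027-04-06 to 2027-12-16): 255 out of 365
Tax = €1793000 × 3.5% × 255/365 = €43842.5342

€43842.53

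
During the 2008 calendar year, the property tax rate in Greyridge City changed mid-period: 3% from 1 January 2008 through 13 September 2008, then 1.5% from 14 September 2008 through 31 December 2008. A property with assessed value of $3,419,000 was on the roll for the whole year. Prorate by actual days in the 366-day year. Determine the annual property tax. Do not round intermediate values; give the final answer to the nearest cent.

$87,296.60

1 January – 13 September 2008: 257 days at 3% → $3,419,000 × 3% × 257/366 = $72,023.1967
14 September – 31 December 2008: 109 days at 1.5% → $3,419,000 × 1.5% × 109/366 = $15,273.4016
Total = $87,296.5984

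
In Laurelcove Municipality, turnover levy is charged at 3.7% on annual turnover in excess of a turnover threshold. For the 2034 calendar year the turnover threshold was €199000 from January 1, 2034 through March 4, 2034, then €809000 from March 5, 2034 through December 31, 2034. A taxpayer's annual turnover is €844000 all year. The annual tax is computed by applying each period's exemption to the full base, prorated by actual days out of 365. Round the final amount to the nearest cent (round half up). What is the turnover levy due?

€5190.64

January 1 – March 4, 2034: 63 days, exemption €199000 → (€844000 − €199000) × 3.7% × 63/365 = €4119.1644
March 5 – December 31, 2034: 302 days, exemption €809000 → (€844000 − €809000) × 3.7% × 302/365 = €1071.4795
Total = €5190.6438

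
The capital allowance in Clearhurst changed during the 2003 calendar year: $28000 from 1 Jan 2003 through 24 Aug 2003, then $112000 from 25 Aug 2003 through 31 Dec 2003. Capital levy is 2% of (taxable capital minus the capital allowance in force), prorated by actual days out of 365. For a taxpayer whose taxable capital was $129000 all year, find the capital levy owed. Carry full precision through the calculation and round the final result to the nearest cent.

$1426.25

1 Jan – 24 Aug 2003: 236 days, exemption $28000 → ($129000 − $28000) × 2% × 236/365 = $1306.0822
25 Aug – 31 Dec 2003: 129 days, exemption $112000 → ($129000 − $112000) × 2% × 129/365 = $120.1644
Total = $1426.2466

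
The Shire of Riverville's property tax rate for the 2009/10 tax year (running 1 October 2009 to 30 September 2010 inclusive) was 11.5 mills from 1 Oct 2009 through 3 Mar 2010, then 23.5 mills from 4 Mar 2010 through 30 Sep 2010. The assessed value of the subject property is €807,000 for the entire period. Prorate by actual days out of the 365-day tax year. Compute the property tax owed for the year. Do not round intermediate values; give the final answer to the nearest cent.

1 Oct 2009 – 3 Mar 2010: 154 days at 11.5 mills → €807,000 × 1.15% × 154/365 = €3,915.6082
4 Mar – 30 Sep 2010: 211 days at 23.5 mills → €807,000 × 2.35% × 211/365 = €10,963.0397
Total = €14,878.6479

€14,878.65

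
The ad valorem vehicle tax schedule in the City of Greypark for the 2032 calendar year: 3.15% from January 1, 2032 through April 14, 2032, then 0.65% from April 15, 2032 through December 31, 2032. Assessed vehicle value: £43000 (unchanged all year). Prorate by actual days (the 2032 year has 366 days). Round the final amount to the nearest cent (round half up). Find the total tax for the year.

£587.90

January 1 – April 14, 2032: 105 days at 3.15% → £43000 × 3.15% × 105/366 = £388.5861
April 15 – December 31, 2032: 261 days at 0.65% → £43000 × 0.65% × 261/366 = £199.3156
Total = £587.9016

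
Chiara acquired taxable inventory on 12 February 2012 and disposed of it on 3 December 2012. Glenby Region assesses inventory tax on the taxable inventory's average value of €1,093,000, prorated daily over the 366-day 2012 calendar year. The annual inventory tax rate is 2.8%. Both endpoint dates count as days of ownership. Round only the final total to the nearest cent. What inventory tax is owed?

Days held (12 February – 3 December 2012): 296 out of 366
Tax = €1,093,000 × 2.8% × 296/366 = €24,750.7760

€24,750.78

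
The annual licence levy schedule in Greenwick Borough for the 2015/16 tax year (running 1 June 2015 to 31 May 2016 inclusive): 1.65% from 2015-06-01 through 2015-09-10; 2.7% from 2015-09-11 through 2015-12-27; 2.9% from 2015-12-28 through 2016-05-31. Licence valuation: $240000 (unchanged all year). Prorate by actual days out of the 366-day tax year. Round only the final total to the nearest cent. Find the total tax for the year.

2015-06-01 to 2015-09-10: 102 days at 1.65% → $240000 × 1.65% × 102/366 = $1103.6066
2015-09-11 to 2015-12-27: 108 days at 2.7% → $240000 × 2.7% × 108/366 = $1912.1311
2015-12-28 to 2016-05-31: 156 days at 2.9% → $240000 × 2.9% × 156/366 = $2966.5574
Total = $5982.2951

$5982.30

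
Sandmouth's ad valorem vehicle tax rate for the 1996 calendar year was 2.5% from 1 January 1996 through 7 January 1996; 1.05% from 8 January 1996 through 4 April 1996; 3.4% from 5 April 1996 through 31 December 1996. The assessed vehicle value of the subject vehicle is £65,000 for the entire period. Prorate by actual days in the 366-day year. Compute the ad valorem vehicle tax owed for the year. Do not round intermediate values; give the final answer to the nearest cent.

£1,831.54

1 January – 7 January 1996: 7 days at 2.5% → £65,000 × 2.5% × 7/366 = £31.0792
8 January – 4 April 1996: 88 days at 1.05% → £65,000 × 1.05% × 88/366 = £164.0984
5 April – 31 December 1996: 271 days at 3.4% → £65,000 × 3.4% × 271/366 = £1,636.3661
Total = £1,831.5437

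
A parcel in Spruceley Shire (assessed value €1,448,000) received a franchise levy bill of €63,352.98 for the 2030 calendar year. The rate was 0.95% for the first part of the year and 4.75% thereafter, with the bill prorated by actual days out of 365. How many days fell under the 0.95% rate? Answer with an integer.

Let d = days at the first rate; then 365 − d days at the second rate.
€1,448,000 × [0.95%·d + 4.75%·(365−d)] / 365 = €63,352.98
Solving gives d = 36, so the new rate took effect on 6 February 2030.

36 days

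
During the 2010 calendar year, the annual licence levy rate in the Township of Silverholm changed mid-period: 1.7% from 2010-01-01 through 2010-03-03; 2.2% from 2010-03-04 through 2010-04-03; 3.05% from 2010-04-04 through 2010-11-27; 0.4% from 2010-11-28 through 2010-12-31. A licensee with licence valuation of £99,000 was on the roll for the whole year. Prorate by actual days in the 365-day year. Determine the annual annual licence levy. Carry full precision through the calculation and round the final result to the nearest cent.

2010-01-01 to 2010-03-03: 62 days at 1.7% → £99,000 × 1.7% × 62/365 = £285.8795
2010-03-04 to 2010-04-03: 31 days at 2.2% → £99,000 × 2.2% × 31/365 = £184.9808
2010-04-04 to 2010-11-27: 238 days at 3.05% → £99,000 × 3.05% × 238/365 = £1,968.8795
2010-11-28 to 2010-12-31: 34 days at 0.4% → £99,000 × 0.4% × 34/365 = £36.8877
Total = £2,476.6274

£2,476.63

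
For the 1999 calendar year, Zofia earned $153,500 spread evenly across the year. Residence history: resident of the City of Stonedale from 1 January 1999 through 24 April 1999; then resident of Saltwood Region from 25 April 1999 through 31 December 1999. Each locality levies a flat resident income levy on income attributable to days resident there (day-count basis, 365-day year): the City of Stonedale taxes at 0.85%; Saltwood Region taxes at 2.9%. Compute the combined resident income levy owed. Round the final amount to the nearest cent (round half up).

The City of Stonedale, 1 January – 24 April 1999: 114 days → $153,500 × 0.85% × 114/365 = $407.5110
Saltwood Region, 25 April – 31 December 1999: 251 days → $153,500 × 2.9% × 251/365 = $3,061.1685
Total = $3,468.6795

$3,468.68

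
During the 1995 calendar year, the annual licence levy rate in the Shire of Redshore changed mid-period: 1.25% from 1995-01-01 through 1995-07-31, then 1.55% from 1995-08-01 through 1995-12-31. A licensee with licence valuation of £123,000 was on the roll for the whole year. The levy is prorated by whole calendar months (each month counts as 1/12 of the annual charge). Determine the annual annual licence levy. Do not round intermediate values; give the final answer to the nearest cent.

1995-01-01 to 1995-07-31: 7 months at 1.25% → £123,000 × 1.25% × 7/12 = £896.8750
1995-08-01 to 1995-12-31: 5 months at 1.55% → £123,000 × 1.55% × 5/12 = £794.3750
Total = £1,691.2500

£1,691.25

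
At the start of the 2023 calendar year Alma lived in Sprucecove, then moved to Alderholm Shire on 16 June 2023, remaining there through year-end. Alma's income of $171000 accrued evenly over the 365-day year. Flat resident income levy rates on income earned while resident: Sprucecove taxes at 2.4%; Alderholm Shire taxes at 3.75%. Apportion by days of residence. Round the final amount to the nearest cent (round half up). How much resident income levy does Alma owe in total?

Sprucecove, 1 January – 15 June 2023: 166 days → $171000 × 2.4% × 166/365 = $1866.4767
Alderholm Shire, 16 June – 31 December 2023: 199 days → $171000 × 3.75% × 199/365 = $3496.1301
Total = $5362.6068

$5362.61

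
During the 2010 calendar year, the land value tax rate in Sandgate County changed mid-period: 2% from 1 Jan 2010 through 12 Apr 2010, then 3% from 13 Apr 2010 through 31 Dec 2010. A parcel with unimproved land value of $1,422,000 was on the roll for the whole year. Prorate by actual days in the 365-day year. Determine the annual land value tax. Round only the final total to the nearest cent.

1 Jan – 12 Apr 2010: 102 days at 2% → $1,422,000 × 2% × 102/365 = $7,947.6164
13 Apr – 31 Dec 2010: 263 days at 3% → $1,422,000 × 3% × 263/365 = $30,738.5753
Total = $38,686.1918

$38,686.19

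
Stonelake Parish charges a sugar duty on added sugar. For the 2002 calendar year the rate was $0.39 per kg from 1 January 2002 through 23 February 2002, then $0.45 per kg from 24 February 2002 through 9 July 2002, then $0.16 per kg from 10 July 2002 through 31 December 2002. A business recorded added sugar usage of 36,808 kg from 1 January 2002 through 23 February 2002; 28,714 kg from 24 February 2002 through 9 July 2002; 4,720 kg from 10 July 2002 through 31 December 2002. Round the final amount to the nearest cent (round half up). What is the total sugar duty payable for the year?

1 January – 23 February 2002: 36,808 kg at $0.39/kg → $14,355.12
24 February – 9 July 2002: 28,714 kg at $0.45/kg → $12,921.30
10 July – 31 December 2002: 4,720 kg at $0.16/kg → $755.20

$28,031.62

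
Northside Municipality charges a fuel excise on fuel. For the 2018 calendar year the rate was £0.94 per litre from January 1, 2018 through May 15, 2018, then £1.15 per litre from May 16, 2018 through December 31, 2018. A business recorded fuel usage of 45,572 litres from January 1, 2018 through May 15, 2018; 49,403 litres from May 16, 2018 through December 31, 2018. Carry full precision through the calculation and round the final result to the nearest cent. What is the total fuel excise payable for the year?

January 1 – May 15, 2018: 45,572 litres at £0.94/litre → £42,837.68
May 16 – December 31, 2018: 49,403 litres at £1.15/litre → £56,813.45

£99,651.13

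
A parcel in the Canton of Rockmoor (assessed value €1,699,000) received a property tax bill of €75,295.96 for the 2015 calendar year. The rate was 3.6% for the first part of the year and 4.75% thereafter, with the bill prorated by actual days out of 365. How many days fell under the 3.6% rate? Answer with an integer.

Let d = days at the first rate; then 365 − d days at the second rate.
€1,699,000 × [3.6%·d + 4.75%·(365−d)] / 365 = €75,295.96
Solving gives d = 101, so the new rate took effect on 12 April 2015.

101 days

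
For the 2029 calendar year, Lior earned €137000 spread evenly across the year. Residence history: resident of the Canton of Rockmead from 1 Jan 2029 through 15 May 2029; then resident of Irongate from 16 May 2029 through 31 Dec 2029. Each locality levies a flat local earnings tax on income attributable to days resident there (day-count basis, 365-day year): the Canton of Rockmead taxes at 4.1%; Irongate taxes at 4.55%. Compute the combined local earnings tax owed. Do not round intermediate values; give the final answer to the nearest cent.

€6005.48

The Canton of Rockmead, 1 Jan – 15 May 2029: 135 days → €137000 × 4.1% × 135/365 = €2077.5205
Irongate, 16 May – 31 Dec 2029: 230 days → €137000 × 4.55% × 230/365 = €3927.9589
Total = €6005.4795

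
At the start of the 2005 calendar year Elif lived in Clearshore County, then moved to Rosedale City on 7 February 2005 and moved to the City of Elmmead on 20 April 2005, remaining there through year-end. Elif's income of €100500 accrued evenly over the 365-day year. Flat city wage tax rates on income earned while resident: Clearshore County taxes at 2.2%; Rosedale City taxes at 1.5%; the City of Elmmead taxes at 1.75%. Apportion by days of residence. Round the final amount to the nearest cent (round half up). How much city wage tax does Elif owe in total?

Clearshore County, 1 January – 6 February 2005: 37 days → €100500 × 2.2% × 37/365 = €224.1288
Rosedale City, 7 February – 19 April 2005: 72 days → €100500 × 1.5% × 72/365 = €297.3699
The City of Elmmead, 20 April – 31 December 2005: 256 days → €100500 × 1.75% × 256/365 = €1233.5342
Total = €1755.0329

€1755.03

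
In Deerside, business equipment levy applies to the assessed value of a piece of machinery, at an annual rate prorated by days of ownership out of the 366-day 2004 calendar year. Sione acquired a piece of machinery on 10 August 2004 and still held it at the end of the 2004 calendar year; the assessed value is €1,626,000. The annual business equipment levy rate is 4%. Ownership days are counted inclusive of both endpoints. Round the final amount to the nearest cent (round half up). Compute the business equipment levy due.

Days held (10 August – 31 December 2004): 144 out of 366
Tax = €1,626,000 × 4% × 144/366 = €25,589.5082

€25,589.51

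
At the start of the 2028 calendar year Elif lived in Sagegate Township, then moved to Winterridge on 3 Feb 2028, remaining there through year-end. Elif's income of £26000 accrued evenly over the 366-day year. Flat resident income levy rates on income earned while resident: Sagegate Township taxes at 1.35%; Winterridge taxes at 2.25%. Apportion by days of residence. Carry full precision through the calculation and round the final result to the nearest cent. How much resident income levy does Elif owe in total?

£563.90

Sagegate Township, 1 Jan – 2 Feb 2028: 33 days → £26000 × 1.35% × 33/366 = £31.6475
Winterridge, 3 Feb – 31 Dec 2028: 333 days → £26000 × 2.25% × 333/366 = £532.2541
Total = £563.9016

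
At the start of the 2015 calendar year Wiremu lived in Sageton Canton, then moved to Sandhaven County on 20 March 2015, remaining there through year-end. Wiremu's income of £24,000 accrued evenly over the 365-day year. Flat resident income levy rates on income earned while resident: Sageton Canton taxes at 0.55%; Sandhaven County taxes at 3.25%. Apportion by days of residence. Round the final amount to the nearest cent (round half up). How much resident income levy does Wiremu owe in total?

Sageton Canton, 1 January – 19 March 2015: 78 days → £24,000 × 0.55% × 78/365 = £28.2082
Sandhaven County, 20 March – 31 December 2015: 287 days → £24,000 × 3.25% × 287/365 = £613.3151
Total = £641.5233

£641.52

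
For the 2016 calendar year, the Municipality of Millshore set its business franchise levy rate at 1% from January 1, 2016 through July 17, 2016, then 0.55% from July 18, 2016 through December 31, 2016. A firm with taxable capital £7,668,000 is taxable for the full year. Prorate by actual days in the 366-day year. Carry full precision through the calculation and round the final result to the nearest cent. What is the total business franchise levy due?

January 1 – July 17, 2016: 199 days at 1% → £7,668,000 × 1% × 199/366 = £41,692.1311
July 18 – December 31, 2016: 167 days at 0.55% → £7,668,000 × 0.55% × 167/366 = £19,243.3279
Total = £60,935.4590

£60,935.46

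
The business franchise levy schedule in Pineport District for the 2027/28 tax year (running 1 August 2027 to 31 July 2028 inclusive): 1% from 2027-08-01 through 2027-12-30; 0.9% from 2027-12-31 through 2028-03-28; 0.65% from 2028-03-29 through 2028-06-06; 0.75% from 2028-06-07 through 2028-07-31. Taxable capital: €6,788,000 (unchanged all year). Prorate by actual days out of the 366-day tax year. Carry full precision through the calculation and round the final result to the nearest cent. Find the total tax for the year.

2027-08-01 to 2027-12-30: 152 days at 1% → €6,788,000 × 1% × 152/366 = €28,190.6011
2027-12-31 to 2028-03-28: 89 days at 0.9% → €6,788,000 × 0.9% × 89/366 = €14,855.7049
2028-03-29 to 2028-06-06: 70 days at 0.65% → €6,788,000 × 0.65% × 70/366 = €8,438.6339
2028-06-07 to 2028-07-31: 55 days at 0.75% → €6,788,000 × 0.75% × 55/366 = €7,650.4098
Total = €59,135.3497

€59,135.35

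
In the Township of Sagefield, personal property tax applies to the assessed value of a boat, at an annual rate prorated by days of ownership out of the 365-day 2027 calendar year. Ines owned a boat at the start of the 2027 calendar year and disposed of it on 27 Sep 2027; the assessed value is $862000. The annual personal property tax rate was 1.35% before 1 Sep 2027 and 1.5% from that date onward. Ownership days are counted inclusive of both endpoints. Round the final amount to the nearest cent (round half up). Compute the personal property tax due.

$8703.84

1 Jan – 31 Aug 2027: 243 days at 1.35% → $862000 × 1.35% × 243/365 = $7747.3726
1 Sep – 27 Sep 2027: 27 days at 1.5% → $862000 × 1.5% × 27/365 = $956.4658
Total = $8703.8384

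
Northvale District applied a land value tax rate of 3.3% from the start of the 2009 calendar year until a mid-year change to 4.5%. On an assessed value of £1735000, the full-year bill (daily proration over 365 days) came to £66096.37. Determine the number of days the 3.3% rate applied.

Let d = days at the first rate; then 365 − d days at the second rate.
£1735000 × [3.3%·d + 4.5%·(365−d)] / 365 = £66096.37
Solving gives d = 210, so the new rate took effect on 30 July 2009.

210 days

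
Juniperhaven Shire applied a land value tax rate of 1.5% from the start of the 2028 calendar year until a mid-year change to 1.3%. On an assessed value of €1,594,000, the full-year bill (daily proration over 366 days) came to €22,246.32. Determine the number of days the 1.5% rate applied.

Let d = days at the first rate; then 366 − d days at the second rate.
€1,594,000 × [1.5%·d + 1.3%·(366−d)] / 366 = €22,246.32
Solving gives d = 175, so the new rate took effect on June 24, 2028.

175 days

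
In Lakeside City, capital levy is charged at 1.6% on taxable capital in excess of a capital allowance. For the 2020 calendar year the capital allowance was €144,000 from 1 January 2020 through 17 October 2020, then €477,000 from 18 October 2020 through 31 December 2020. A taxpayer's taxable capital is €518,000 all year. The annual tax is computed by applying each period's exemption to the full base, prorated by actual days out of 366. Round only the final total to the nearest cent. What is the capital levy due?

1 January – 17 October 2020: 291 days, exemption €144,000 → (€518,000 − €144,000) × 1.6% × 291/366 = €4,757.7705
18 October – 31 December 2020: 75 days, exemption €477,000 → (€518,000 − €477,000) × 1.6% × 75/366 = €134.4262
Total = €4,892.1967

€4,892.20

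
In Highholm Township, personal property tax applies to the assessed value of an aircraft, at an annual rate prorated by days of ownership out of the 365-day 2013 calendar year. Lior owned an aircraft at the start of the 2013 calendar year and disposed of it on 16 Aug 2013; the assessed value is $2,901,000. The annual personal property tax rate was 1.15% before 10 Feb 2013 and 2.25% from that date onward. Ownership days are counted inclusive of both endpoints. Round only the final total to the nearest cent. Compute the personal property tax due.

$37,275.86

1 Jan – 9 Feb 2013: 40 days at 1.15% → $2,901,000 × 1.15% × 40/365 = $3,656.0548
10 Feb – 16 Aug 2013: 188 days at 2.25% → $2,901,000 × 2.25% × 188/365 = $33,619.8082
Total = $37,275.8630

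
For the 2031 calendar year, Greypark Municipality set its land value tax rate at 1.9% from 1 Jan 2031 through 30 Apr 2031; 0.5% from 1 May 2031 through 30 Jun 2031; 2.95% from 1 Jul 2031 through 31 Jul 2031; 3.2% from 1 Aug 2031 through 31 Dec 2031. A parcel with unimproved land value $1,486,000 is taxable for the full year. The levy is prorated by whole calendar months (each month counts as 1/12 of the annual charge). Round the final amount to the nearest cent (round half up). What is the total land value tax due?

1 Jan – 30 Apr 2031: 4 months at 1.9% → $1,486,000 × 1.9% × 4/12 = $9,411.3333
1 May – 30 Jun 2031: 2 months at 0.5% → $1,486,000 × 0.5% × 2/12 = $1,238.3333
1 Jul – 31 Jul 2031: 1 month at 2.95% → $1,486,000 × 2.95% × 1/12 = $3,653.0833
1 Aug – 31 Dec 2031: 5 months at 3.2% → $1,486,000 × 3.2% × 5/12 = $19,813.3333
Total = $34,116.0833

$34,116.08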